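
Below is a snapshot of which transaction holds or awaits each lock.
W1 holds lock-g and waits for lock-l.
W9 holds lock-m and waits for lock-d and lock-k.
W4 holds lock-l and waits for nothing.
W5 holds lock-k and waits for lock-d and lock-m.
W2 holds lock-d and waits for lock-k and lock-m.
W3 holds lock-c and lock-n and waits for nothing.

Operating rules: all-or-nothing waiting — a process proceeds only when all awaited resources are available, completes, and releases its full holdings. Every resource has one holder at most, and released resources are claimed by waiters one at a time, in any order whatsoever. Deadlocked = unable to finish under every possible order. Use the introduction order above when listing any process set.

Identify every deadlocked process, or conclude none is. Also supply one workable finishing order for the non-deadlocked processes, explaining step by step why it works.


Deadlocked: W9, W5 and W2.
Key observation: W9 -> W5 -> W9 is a circular wait — nothing in it can go first; W2 is caught in further circular waits.
The rest can finish in the order W4, W3, W1.
Check, step by step:
  W4 waits on nothing -> runs at once and releases lock-l
  W3 waits on nothing -> runs at once and releases lock-c and lock-n
  run W1 (all its waits — lock-l — are resolved); releases lock-g


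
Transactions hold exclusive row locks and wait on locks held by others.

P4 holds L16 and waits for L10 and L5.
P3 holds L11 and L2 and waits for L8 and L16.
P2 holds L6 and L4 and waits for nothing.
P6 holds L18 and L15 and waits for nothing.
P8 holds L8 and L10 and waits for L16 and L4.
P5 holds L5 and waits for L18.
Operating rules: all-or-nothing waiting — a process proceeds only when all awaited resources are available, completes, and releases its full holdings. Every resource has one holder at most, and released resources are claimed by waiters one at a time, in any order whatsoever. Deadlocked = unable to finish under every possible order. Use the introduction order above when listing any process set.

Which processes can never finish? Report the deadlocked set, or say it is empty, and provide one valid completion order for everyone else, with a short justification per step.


Deadlocked: P4, P3 and P8.
Key observation: the waits loop around P4 -> P8 -> P4 with no way out; P3 waits into the deadlock from upstream.
One completion order for the rest: P2, P6, P5.
Check, step by step:
  run P2 (it waits on nothing); releases L6 and L4
  run P6 (it waits on nothing); releases L18 and L15
  P5 waits on L18 — all released -> runs and releases L5


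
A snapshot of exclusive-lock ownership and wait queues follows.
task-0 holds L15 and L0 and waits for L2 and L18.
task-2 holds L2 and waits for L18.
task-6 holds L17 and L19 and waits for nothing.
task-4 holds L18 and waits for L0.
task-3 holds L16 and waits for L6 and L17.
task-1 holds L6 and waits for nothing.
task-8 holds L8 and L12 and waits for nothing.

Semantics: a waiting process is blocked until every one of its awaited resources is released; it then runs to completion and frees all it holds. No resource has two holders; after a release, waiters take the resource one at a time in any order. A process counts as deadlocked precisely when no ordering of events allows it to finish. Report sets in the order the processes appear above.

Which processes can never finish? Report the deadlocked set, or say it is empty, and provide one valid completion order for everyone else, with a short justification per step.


Deadlocked: task-0, task-2 and task-4.
Key observation: the knot is the closed ring of waits task-0 -> task-2 -> task-4 -> task-0; no other process is dragged down with it.
One completion order for the rest: task-1, task-6, task-3, task-8.
Verifying each step:
  task-1: no waits; runs immediately, freeing L6
  task-6: no waits; runs immediately, freeing L17 and L19
  task-3 waits on L6 and L17 — all released -> runs and releases L16
  task-8: no waits; runs immediately, freeing L8 and L12


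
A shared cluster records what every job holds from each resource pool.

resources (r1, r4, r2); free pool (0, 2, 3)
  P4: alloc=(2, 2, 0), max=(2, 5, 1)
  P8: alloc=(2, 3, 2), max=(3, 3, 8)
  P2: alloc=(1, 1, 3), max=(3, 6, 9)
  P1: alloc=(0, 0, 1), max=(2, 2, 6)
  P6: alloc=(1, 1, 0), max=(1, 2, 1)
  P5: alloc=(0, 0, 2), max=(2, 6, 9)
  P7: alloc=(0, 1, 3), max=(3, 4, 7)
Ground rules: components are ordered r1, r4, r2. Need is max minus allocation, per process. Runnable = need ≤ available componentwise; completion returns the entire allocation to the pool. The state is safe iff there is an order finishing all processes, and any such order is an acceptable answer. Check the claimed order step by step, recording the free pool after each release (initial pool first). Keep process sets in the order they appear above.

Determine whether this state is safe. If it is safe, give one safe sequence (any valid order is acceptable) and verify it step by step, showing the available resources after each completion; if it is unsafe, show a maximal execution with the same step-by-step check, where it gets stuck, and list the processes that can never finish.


UNSAFE — no complete ordering exists.
Key observation: r2 is the bottleneck — with P6, P4 done the pool holds (3, 5, 3), short of every remaining need.
A maximal execution: P6, P4 — then nothing else fits. Walking it through:
  pool = (0, 2, 3)
  P6 needs (0, 1, 1) <= (0, 2, 3) -> finishes; pool += (1, 1, 0) = (1, 3, 3)
  P4 needs (0, 3, 1) <= (1, 3, 3) -> finishes; pool += (2, 2, 0) = (3, 5, 3)
  P8 cannot run: need (1, 0, 6) vs free (3, 5, 3) (insufficient r2)
  P2 cannot run: need (2, 5, 6) vs free (3, 5, 3) (insufficient r2)
  P1 cannot run: need (2, 2, 5) vs free (3, 5, 3) (insufficient r2)
  P5 cannot run: need (2, 6, 7) vs free (3, 5, 3) (insufficient r4 and r2)
  P7 cannot run: need (3, 3, 4) vs free (3, 5, 3) (insufficient r2)
Permanently blocked: P8, P2, P1, P5 and P7.


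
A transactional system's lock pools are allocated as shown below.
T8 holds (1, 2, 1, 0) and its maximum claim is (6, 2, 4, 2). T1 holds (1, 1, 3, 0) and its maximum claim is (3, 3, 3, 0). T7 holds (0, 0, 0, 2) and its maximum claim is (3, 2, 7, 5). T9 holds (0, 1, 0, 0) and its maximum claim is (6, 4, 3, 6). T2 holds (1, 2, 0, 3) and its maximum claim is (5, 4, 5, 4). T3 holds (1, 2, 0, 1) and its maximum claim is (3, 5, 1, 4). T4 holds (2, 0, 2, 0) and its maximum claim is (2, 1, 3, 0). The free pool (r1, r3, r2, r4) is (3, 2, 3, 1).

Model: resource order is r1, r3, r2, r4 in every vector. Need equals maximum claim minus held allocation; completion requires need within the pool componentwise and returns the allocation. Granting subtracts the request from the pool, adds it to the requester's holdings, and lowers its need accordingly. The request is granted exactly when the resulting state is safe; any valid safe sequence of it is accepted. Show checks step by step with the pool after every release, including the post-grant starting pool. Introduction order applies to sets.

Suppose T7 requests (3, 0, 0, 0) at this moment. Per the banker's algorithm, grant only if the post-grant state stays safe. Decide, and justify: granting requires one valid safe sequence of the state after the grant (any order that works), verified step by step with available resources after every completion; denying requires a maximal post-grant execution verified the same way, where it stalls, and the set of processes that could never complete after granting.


DENY — the pretend-granted state is unsafe.
Key observation: after T4, T1 the pool peaks at (3, 3, 8, 1), and each blocked process is short somewhere: T8 on r1, r4; T7 on r4; T9 on r1, r4; T2 on r1; T3 on r4.
On the post-grant state, T4, T1 is a maximal run — nothing extends it. Check, step by step:
  pool = (0, 2, 3, 1)
  T4: need (0, 1, 1, 0) fits (0, 2, 3, 1); releases (2, 0, 2, 0), pool now (2, 2, 5, 1)
  T1: need (2, 2, 0, 0) fits (2, 2, 5, 1); releases (1, 1, 3, 0), pool now (3, 3, 8, 1)
  T8 still needs (5, 0, 3, 2) but only (3, 3, 8, 1) is free — short on r1 and r4
  T7 still needs (0, 2, 7, 3) but only (3, 3, 8, 1) is free — short on r4
  T9 still needs (6, 3, 3, 6) but only (3, 3, 8, 1) is free — short on r1 and r4
  T2 still needs (4, 2, 5, 1) but only (3, 3, 8, 1) is free — short on r1
  T3 still needs (2, 3, 1, 3) but only (3, 3, 8, 1) is free — short on r4
Processes that could never finish after the grant: T8, T7, T9, T2 and T3.


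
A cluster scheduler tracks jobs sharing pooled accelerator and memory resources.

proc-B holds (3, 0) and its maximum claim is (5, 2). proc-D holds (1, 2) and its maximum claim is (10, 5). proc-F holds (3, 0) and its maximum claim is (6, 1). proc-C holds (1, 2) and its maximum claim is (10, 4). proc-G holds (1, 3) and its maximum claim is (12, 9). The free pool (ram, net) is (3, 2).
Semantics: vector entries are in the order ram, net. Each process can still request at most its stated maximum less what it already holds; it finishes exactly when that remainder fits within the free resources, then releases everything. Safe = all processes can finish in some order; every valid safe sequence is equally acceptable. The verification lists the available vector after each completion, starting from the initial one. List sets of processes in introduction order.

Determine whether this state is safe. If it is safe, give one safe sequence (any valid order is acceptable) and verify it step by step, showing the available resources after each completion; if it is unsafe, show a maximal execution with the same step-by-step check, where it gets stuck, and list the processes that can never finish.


SAFE. One safe sequence: proc-F, proc-B, proc-C, proc-D, proc-G.
Key observation: proc-F marks the first exact bind of the order: its need (3, 1) fits the free (3, 2) with zero slack on a requested resource.
Check, step by step:
  pool = (3, 2)
  proc-F: need (3, 1) fits (3, 2); releases (3, 0), pool now (6, 2)
  proc-B: need (2, 2) fits (6, 2); releases (3, 0), pool now (9, 2)
  proc-C: need (9, 2) fits (9, 2); releases (1, 2), pool now (10, 4)
  proc-D: need (9, 3) fits (10, 4); releases (1, 2), pool now (11, 6)
  proc-G: need (11, 6) fits (11, 6); releases (1, 3), pool now (12, 9)


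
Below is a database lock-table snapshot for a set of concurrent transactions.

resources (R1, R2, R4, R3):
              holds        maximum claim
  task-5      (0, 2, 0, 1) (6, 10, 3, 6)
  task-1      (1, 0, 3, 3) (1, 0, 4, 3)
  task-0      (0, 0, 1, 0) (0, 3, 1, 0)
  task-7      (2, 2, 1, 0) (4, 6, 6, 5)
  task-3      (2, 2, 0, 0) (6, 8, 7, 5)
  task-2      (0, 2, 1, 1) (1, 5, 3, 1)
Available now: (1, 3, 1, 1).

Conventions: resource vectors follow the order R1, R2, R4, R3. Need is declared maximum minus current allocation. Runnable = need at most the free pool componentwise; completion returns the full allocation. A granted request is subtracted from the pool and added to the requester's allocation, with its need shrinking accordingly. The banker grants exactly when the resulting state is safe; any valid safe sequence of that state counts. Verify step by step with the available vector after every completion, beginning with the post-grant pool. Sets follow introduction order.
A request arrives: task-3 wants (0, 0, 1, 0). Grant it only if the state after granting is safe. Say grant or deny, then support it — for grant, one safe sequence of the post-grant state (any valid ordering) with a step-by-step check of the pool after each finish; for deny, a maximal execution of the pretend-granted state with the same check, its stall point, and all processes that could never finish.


GRANT — the state after the grant stays safe, e.g. via task-0, task-1, task-2, task-7, task-3, task-5.
Key observation: the transfer keeps a workable pool ((1, 3, 0, 1)); task-0 starts the safe sequence.
Step-by-step check of the post-grant state:
  pool = (1, 3, 0, 1)
  task-0: need (0, 3, 0, 0) fits (1, 3, 0, 1); releases (0, 0, 1, 0), pool now (1, 3, 1, 1)
  task-1: need (0, 0, 1, 0) fits (1, 3, 1, 1); releases (1, 0, 3, 3), pool now (2, 3, 4, 4)
  task-2: need (1, 3, 2, 0) fits (2, 3, 4, 4); releases (0, 2, 1, 1), pool now (2, 5, 5, 5)
  task-7: need (2, 4, 5, 5) fits (2, 5, 5, 5); releases (2, 2, 1, 0), pool now (4, 7, 6, 5)
  task-3: need (4, 6, 6, 5) fits (4, 7, 6, 5); releases (2, 2, 1, 0), pool now (6, 9, 7, 5)
  task-5: need (6, 8, 3, 5) fits (6, 9, 7, 5); releases (0, 2, 0, 1), pool now (6, 11, 7, 6)


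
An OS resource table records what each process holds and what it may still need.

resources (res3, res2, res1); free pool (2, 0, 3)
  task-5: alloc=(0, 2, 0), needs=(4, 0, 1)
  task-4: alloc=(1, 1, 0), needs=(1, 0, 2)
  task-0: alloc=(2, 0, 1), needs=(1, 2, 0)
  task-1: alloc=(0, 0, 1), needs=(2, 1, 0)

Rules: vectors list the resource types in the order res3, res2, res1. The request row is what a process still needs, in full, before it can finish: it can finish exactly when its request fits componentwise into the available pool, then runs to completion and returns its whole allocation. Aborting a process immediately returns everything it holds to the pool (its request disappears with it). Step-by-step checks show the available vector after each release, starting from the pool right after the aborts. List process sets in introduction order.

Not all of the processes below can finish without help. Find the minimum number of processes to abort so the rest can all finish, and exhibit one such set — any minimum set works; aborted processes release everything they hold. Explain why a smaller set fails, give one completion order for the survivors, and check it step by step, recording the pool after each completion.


Minimum abort set: task-5.
Key observation: task-0 was stuck for good until task-5 gave back (0, 2, 0); in the order shown it finishes at step 3.
Minimality: the empty abort set fails — the state is deadlocked as it stands.
The survivors complete as task-4, task-1, task-0. Walking it through (starting from the post-abort pool):
  pool = (2, 2, 3)
  task-4 needs (1, 0, 2) <= (2, 2, 3) -> finishes; pool += (1, 1, 0) = (3, 3, 3)
  task-1 needs (2, 1, 0) <= (3, 3, 3) -> finishes; pool += (0, 0, 1) = (3, 3, 4)
  task-0 needs (1, 2, 0) <= (3, 3, 4) -> finishes; pool += (2, 0, 1) = (5, 3, 5)


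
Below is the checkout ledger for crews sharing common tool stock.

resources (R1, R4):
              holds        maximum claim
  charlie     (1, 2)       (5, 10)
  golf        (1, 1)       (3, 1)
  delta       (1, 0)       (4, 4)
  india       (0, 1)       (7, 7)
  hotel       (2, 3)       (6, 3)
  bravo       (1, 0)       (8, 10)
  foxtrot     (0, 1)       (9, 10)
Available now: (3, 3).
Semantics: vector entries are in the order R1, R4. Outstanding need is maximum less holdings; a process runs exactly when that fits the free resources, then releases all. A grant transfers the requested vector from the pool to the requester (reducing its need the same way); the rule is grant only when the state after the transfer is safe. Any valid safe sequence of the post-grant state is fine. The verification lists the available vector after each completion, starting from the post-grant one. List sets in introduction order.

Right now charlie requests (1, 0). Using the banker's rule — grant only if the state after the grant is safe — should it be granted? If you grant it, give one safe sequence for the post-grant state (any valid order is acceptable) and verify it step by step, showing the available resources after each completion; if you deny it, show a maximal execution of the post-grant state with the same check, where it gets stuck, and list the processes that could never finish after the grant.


DENY: after the grant no complete ordering would exist.
Key observation: after golf, delta, hotel the pool peaks at (6, 7), and each blocked process is short somewhere: charlie on R4; india on R1; bravo on R1, R4; foxtrot on R1, R4.
On the post-grant state, golf, delta, hotel is a maximal run — nothing extends it. Check, step by step:
  pool = (2, 3)
  golf needs (2, 0) <= (2, 3) -> finishes; pool += (1, 1) = (3, 4)
  delta needs (3, 4) <= (3, 4) -> finishes; pool += (1, 0) = (4, 4)
  hotel needs (4, 0) <= (4, 4) -> finishes; pool += (2, 3) = (6, 7)
  charlie still needs (3, 8) but only (6, 7) is free — short on R4
  india still needs (7, 6) but only (6, 7) is free — short on R1
  bravo still needs (7, 10) but only (6, 7) is free — short on R1 and R4
  foxtrot still needs (9, 9) but only (6, 7) is free — short on R1 and R4
Had the request been granted, charlie, india, bravo and foxtrot could never finish.


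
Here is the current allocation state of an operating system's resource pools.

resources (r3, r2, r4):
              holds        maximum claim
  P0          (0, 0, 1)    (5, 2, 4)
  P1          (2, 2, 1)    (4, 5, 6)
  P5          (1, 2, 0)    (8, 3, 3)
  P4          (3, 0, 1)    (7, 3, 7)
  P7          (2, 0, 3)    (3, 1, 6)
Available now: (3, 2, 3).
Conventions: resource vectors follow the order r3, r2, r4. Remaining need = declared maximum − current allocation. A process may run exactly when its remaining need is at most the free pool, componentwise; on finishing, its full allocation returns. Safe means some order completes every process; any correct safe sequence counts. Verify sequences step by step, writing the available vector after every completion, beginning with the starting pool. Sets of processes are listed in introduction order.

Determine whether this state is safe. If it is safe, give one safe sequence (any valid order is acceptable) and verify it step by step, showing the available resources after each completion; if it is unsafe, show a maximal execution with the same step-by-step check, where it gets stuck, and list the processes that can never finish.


UNSAFE.
Key observation: after P7, P0 the pool peaks at (5, 2, 7), and each blocked process is short somewhere: P1 on r2; P5 on r3; P4 on r2.
The run P7, P0 cannot be extended any further. Verifying each step:
  pool = (3, 2, 3)
  P7 needs (1, 1, 3) <= (3, 2, 3) -> finishes; pool += (2, 0, 3) = (5, 2, 6)
  P0 needs (5, 2, 3) <= (5, 2, 6) -> finishes; pool += (0, 0, 1) = (5, 2, 7)
  P1 still needs (2, 3, 5) but only (5, 2, 7) is free — short on r2
  P5 still needs (7, 1, 3) but only (5, 2, 7) is free — short on r3
  P4 still needs (4, 3, 6) but only (5, 2, 7) is free — short on r2
Permanently blocked: P1, P5 and P4.


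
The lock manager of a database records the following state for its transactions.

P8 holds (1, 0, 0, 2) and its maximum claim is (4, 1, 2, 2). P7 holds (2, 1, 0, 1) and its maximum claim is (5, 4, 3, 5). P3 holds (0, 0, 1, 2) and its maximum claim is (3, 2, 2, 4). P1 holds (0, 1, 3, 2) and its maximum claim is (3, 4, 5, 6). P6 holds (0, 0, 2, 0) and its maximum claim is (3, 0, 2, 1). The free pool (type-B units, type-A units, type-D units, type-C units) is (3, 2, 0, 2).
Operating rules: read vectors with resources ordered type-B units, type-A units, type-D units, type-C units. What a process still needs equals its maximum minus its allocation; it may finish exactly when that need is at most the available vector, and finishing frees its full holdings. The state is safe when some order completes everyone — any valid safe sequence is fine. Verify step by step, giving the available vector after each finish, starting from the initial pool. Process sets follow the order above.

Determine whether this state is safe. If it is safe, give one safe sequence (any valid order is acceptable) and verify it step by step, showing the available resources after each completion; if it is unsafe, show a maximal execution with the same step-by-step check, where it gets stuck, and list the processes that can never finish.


UNSAFE.
Key observation: the pool after P6, P8, P3 is (4, 2, 3, 6); every surviving request exceeds it in type-A units, so progress ends there.
The run P6, P8, P3 cannot be extended any further. Walking it through:
  pool = (3, 2, 0, 2)
  P6: need (3, 0, 0, 1) fits (3, 2, 0, 2); releases (0, 0, 2, 0), pool now (3, 2, 2, 2)
  P8: need (3, 1, 2, 0) fits (3, 2, 2, 2); releases (1, 0, 0, 2), pool now (4, 2, 2, 4)
  P3: need (3, 2, 1, 2) fits (4, 2, 2, 4); releases (0, 0, 1, 2), pool now (4, 2, 3, 6)
  blocked: P7 wants (3, 3, 3, 4), pool (4, 2, 3, 6) — not enough type-A units
  blocked: P1 wants (3, 3, 2, 4), pool (4, 2, 3, 6) — not enough type-A units
Processes that can never finish: P7 and P1.


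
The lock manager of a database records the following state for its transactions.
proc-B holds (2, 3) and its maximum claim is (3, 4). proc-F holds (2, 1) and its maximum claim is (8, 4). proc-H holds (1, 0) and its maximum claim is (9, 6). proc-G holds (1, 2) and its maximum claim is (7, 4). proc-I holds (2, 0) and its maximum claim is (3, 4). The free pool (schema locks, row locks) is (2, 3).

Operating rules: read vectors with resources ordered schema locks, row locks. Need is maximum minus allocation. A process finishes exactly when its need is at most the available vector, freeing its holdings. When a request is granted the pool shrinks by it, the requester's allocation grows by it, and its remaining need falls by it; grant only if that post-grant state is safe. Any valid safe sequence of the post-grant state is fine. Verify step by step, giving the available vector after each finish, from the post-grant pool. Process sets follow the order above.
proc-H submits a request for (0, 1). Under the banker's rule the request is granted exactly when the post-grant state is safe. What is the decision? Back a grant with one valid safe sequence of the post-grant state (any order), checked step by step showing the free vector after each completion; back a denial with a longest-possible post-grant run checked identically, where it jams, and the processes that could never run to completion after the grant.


GRANT. The post-grant state is safe; one safe sequence: proc-B, proc-I, proc-G, proc-F, proc-H.
Key observation: post-grant, (2, 2) remains, and an order beginning with proc-B completes everyone.
Check on the post-grant state, step by step:
  pool = (2, 2)
  proc-B needs (1, 1) <= (2, 2) -> finishes; pool += (2, 3) = (4, 5)
  proc-I needs (1, 4) <= (4, 5) -> finishes; pool += (2, 0) = (6, 5)
  proc-G needs (6, 2) <= (6, 5) -> finishes; pool += (1, 2) = (7, 7)
  proc-F needs (6, 3) <= (7, 7) -> finishes; pool += (2, 1) = (9, 8)
  proc-H needs (8, 5) <= (9, 8) -> finishes; pool += (1, 1) = (10, 9)


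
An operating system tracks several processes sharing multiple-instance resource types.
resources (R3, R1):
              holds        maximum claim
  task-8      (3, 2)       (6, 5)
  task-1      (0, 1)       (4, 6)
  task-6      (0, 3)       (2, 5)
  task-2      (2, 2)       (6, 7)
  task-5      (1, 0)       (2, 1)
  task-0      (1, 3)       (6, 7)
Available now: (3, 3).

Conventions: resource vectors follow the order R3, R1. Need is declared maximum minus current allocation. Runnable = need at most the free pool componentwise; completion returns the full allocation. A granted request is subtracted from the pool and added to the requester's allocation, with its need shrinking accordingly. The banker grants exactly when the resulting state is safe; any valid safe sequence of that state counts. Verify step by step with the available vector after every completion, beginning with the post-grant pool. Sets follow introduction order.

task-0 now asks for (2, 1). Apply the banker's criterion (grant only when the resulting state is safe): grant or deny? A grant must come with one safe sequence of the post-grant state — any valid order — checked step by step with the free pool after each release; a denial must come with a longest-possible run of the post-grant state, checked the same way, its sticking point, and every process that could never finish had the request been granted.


DENY: after the grant no complete ordering would exist.
Key observation: after task-5, task-6 complete, (2, 5) is the best the pool ever gets, yet each leftover process wants more R3.
On the post-grant state, task-5, task-6 is a maximal run — nothing extends it. Verifying each step:
  pool = (1, 2)
  run task-5 (needs (1, 1), free (1, 2)); after release of (1, 0) the pool is (2, 2)
  run task-6 (needs (2, 2), free (2, 2)); after release of (0, 3) the pool is (2, 5)
  blocked: task-8 wants (3, 3), pool (2, 5) — not enough R3
  blocked: task-1 wants (4, 5), pool (2, 5) — not enough R3
  blocked: task-2 wants (4, 5), pool (2, 5) — not enough R3
  blocked: task-0 wants (3, 3), pool (2, 5) — not enough R3
Processes that could never finish after the grant: task-8, task-1, task-2 and task-0.


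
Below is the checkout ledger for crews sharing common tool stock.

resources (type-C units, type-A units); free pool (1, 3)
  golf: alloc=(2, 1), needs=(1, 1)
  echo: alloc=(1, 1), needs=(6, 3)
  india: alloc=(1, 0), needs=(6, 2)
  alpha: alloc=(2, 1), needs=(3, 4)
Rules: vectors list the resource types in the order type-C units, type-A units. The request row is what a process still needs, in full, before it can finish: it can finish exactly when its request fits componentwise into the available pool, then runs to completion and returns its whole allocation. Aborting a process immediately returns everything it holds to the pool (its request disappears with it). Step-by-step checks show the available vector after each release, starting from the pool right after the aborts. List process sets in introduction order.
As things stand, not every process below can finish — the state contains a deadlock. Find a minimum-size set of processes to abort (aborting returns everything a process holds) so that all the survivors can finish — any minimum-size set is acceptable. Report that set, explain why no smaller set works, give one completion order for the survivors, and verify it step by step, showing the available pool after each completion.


Abort india.
Key observation: the returned (1, 0) from india is what brings echo — unrunnable before, under any order — into play at step 3.
Why nothing smaller works: aborting no one leaves the state deadlocked as given.
The survivors complete as golf, alpha, echo. Step-by-step check (starting from the post-abort pool):
  pool = (2, 3)
  golf needs (1, 1) <= (2, 3) -> finishes; pool += (2, 1) = (4, 4)
  alpha needs (3, 4) <= (4, 4) -> finishes; pool += (2, 1) = (6, 5)
  echo needs (6, 3) <= (6, 5) -> finishes; pool += (1, 1) = (7, 6)


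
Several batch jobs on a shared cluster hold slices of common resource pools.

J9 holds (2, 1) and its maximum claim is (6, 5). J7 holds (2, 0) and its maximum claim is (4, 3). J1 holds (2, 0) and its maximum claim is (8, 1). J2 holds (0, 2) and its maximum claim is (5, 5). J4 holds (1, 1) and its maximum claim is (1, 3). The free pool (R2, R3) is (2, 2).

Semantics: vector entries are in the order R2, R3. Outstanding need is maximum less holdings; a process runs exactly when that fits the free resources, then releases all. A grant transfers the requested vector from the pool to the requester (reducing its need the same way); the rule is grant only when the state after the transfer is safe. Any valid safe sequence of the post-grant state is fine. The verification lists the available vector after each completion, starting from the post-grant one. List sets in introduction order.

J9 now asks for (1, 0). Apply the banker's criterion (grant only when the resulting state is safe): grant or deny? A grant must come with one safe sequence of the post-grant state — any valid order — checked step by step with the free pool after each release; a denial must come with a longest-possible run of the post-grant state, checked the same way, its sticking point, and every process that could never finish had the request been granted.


DENY. Granting would leave the state unsafe.
Key observation: after J4, J7 the pool peaks at (4, 3), and each blocked process is short somewhere: J9 on R3; J1 on R2; J2 on R2.
On the post-grant state, J4, J7 is a maximal run — nothing extends it. Walking it through:
  pool = (1, 2)
  J4 needs (0, 2) <= (1, 2) -> finishes; pool += (1, 1) = (2, 3)
  J7 needs (2, 3) <= (2, 3) -> finishes; pool += (2, 0) = (4, 3)
  blocked: J9 wants (3, 4), pool (4, 3) — not enough R3
  blocked: J1 wants (6, 1), pool (4, 3) — not enough R2
  blocked: J2 wants (5, 3), pool (4, 3) — not enough R2
Post-grant, the permanently blocked set is J9, J1 and J2.


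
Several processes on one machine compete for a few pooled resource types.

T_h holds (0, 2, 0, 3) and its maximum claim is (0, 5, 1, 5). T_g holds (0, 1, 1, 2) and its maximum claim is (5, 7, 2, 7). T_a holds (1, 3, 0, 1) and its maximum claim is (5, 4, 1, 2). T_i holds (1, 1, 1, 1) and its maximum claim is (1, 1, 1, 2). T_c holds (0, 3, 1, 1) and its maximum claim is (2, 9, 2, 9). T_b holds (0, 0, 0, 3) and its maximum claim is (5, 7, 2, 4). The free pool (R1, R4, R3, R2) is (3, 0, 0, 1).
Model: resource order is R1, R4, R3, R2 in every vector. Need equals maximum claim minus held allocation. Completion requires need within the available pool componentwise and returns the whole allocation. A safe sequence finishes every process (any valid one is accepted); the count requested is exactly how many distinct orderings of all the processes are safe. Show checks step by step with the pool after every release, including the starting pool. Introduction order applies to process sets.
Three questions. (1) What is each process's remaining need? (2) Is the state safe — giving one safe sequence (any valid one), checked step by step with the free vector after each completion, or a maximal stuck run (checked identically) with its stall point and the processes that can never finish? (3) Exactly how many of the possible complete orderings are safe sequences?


(1) Need matrix, components ordered R1, R4, R3, R2:
  T_h: (0, 3, 1, 2)
  T_g: (5, 6, 1, 5)
  T_a: (4, 1, 1, 1)
  T_i: (0, 0, 0, 1)
  T_c: (2, 6, 1, 8)
  T_b: (5, 7, 2, 1)
(2) The state is SAFE; one workable sequence: T_i, T_a, T_h, T_g, T_b, T_c.
Key observation: the order's first zero-slack moment is T_i ((0, 0, 0, 1) needed, (3, 0, 0, 1) free — a requested resource with nothing to spare).
Step-by-step check:
  pool = (3, 0, 0, 1)
  run T_i (needs (0, 0, 0, 1), free (3, 0, 0, 1)); after release of (1, 1, 1, 1) the pool is (4, 1, 1, 2)
  run T_a (needs (4, 1, 1, 1), free (4, 1, 1, 2)); after release of (1, 3, 0, 1) the pool is (5, 4, 1, 3)
  run T_h (needs (0, 3, 1, 2), free (5, 4, 1, 3)); after release of (0, 2, 0, 3) the pool is (5, 6, 1, 6)
  run T_g (needs (5, 6, 1, 5), free (5, 6, 1, 6)); after release of (0, 1, 1, 2) the pool is (5, 7, 2, 8)
  run T_b (needs (5, 7, 2, 1), free (5, 7, 2, 8)); after release of (0, 0, 0, 3) the pool is (5, 7, 2, 11)
  run T_c (needs (2, 6, 1, 8), free (5, 7, 2, 11)); after release of (0, 3, 1, 1) the pool is (5, 10, 3, 12)
(3) Precisely 2 of the possible complete orderings are safe sequences.


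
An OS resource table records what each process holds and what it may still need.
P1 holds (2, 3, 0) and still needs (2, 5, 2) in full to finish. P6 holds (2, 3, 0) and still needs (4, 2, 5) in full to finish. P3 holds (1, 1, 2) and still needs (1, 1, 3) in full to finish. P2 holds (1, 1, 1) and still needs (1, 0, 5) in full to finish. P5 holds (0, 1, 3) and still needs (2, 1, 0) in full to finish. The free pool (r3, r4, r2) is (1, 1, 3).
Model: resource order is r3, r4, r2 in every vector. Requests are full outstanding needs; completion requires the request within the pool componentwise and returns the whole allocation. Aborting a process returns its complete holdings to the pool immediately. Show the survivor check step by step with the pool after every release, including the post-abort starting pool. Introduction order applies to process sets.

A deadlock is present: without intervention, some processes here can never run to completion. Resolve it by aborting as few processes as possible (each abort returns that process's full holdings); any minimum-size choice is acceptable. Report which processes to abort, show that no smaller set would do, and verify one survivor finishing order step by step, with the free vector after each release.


The answer: abort P6.
Key observation: P1 was stuck for good until P6 gave back (2, 3, 0); in the order shown it finishes at step 3.
No smaller set exists: with zero aborts the deadlock remains.
One survivor order: P5, P3, P1, P2. Walking it through (post-abort pool first):
  pool = (3, 4, 3)
  P5: need (2, 1, 0) fits (3, 4, 3); releases (0, 1, 3), pool now (3, 5, 6)
  P3: need (1, 1, 3) fits (3, 5, 6); releases (1, 1, 2), pool now (4, 6, 8)
  P1: need (2, 5, 2) fits (4, 6, 8); releases (2, 3, 0), pool now (6, 9, 8)
  P2: need (1, 0, 5) fits (6, 9, 8); releases (1, 1, 1), pool now (7, 10, 9)


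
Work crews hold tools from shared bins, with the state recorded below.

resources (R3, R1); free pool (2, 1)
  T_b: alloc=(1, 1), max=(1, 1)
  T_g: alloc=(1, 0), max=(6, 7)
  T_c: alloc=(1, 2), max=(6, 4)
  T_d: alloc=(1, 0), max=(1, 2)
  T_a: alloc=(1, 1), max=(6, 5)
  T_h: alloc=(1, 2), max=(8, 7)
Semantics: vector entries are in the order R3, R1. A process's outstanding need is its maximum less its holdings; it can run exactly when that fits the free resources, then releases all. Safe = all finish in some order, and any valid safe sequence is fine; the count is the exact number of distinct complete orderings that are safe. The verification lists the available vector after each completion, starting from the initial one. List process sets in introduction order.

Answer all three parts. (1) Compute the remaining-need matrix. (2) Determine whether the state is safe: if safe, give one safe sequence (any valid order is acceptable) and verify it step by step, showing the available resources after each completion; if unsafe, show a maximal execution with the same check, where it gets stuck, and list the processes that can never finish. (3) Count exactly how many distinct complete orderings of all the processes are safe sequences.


(1) Remaining need (order R3, R1):
  T_b: (0, 0)
  T_g: (5, 7)
  T_c: (5, 2)
  T_d: (0, 2)
  T_a: (5, 4)
  T_h: (7, 5)
(2) UNSAFE — no complete ordering exists.
Key observation: R3 is the bottleneck — with T_b, T_d done the pool holds (4, 2), short of every remaining need.
A maximal execution: T_b, T_d — then nothing else fits. Check, step by step:
  pool = (2, 1)
  run T_b (needs (0, 0), free (2, 1)); after release of (1, 1) the pool is (3, 2)
  run T_d (needs (0, 2), free (3, 2)); after release of (1, 0) the pool is (4, 2)
  T_g still needs (5, 7) but only (4, 2) is free — short on R3 and R1
  T_c still needs (5, 2) but only (4, 2) is free — short on R3
  T_a still needs (5, 4) but only (4, 2) is free — short on R3 and R1
  T_h still needs (7, 5) but only (4, 2) is free — short on R3 and R1
Permanently blocked: T_g, T_c, T_a and T_h.
(3) Precisely 0 of the possible complete orderings are safe sequences.


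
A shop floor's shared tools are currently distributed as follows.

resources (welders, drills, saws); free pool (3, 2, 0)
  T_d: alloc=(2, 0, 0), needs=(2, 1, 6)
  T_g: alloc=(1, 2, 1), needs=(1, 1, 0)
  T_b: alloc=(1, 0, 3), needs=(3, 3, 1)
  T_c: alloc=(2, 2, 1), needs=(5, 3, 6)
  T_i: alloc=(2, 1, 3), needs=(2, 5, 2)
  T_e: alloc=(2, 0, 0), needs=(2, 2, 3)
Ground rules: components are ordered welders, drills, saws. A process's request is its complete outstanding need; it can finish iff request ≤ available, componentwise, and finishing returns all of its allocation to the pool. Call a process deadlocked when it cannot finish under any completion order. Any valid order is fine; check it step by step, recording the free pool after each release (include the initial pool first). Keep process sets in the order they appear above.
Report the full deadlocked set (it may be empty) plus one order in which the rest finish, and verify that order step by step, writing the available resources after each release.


Deadlocked: T_d, T_c and T_i.
Key observation: after T_g, T_b, T_e the pool peaks at (7, 4, 4), and each blocked process is short somewhere: T_d on saws; T_c on saws; T_i on drills.
A valid finishing order for the others: T_g, T_b, T_e. Step-by-step check:
  pool = (3, 2, 0)
  T_g needs (1, 1, 0) <= (3, 2, 0) -> finishes; pool += (1, 2, 1) = (4, 4, 1)
  T_b needs (3, 3, 1) <= (4, 4, 1) -> finishes; pool += (1, 0, 3) = (5, 4, 4)
  T_e needs (2, 2, 3) <= (5, 4, 4) -> finishes; pool += (2, 0, 0) = (7, 4, 4)
The blocked processes can never fit:
  T_d cannot run: need (2, 1, 6) vs free (7, 4, 4) (insufficient saws)
  T_c cannot run: need (5, 3, 6) vs free (7, 4, 4) (insufficient saws)
  T_i cannot run: need (2, 5, 2) vs free (7, 4, 4) (insufficient drills)


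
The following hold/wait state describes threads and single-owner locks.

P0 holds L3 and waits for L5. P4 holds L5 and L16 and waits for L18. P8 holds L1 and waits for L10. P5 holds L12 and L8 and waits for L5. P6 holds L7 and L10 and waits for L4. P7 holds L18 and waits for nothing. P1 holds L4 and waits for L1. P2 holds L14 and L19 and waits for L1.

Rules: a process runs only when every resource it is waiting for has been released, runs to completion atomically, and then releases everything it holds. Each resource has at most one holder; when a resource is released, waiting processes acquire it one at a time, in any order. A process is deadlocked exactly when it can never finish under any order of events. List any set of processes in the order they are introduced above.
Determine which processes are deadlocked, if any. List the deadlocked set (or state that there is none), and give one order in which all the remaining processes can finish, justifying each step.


Deadlocked set: P8, P6, P1 and P2.
Key observation: the waits loop around P8 -> P6 -> P1 -> P8 with no way out; P2 waits into the deadlock from upstream.
A valid finishing order for the others: P7, P4, P5, P0.
Step-by-step check:
  run P7 (it waits on nothing); releases L18
  P4: everything it awaited (L18) is free; runs, freeing L5 and L16
  P5: everything it awaited (L5) is free; runs, freeing L12 and L8
  P0: everything it awaited (L5) is free; runs, freeing L3


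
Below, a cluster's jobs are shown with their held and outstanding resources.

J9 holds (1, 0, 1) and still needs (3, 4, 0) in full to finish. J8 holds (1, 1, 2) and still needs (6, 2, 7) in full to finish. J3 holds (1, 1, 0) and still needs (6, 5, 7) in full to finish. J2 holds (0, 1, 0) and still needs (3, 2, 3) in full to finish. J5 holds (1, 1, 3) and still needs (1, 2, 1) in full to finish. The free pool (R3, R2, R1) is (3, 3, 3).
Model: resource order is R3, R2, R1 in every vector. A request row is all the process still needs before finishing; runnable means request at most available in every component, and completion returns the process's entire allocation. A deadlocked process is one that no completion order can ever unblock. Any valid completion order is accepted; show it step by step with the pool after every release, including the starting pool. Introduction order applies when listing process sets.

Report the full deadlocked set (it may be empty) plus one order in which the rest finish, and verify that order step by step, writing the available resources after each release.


Deadlocked set: J8 and J3.
Key observation: the wall is R3: completing J5, J2, J9 brings the pool only to (5, 5, 7), and all the rest need more.
One completion order for the rest: J5, J2, J9. Verifying each step:
  pool = (3, 3, 3)
  J5: need (1, 2, 1) fits (3, 3, 3); releases (1, 1, 3), pool now (4, 4, 6)
  J2: need (3, 2, 3) fits (4, 4, 6); releases (0, 1, 0), pool now (4, 5, 6)
  J9: need (3, 4, 0) fits (4, 5, 6); releases (1, 0, 1), pool now (5, 5, 7)
The blocked processes can never fit:
  blocked: J8 wants (6, 2, 7), pool (5, 5, 7) — not enough R3
  blocked: J3 wants (6, 5, 7), pool (5, 5, 7) — not enough R3


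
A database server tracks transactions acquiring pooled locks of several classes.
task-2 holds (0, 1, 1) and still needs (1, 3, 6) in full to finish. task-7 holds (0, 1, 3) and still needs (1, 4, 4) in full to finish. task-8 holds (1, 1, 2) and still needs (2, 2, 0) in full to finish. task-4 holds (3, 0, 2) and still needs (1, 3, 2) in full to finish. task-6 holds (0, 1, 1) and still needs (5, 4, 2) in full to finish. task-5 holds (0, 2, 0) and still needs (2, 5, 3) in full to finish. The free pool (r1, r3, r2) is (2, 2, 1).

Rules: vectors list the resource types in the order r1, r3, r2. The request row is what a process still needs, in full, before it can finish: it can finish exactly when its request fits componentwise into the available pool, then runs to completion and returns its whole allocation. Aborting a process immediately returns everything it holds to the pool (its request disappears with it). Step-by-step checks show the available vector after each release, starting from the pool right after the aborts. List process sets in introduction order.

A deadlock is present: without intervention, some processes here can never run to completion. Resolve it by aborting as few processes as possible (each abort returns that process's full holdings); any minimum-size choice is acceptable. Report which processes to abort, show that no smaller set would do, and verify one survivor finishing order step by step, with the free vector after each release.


Abort task-6.
Key observation: task-7 was stuck for good until task-6 gave back (0, 1, 1); in the order shown it finishes at step 3.
No smaller set exists: with zero aborts the deadlock remains.
The survivors complete as task-4, task-8, task-7, task-5, task-2. Verifying each step (starting from the post-abort pool):
  pool = (2, 3, 2)
  run task-4 (needs (1, 3, 2), free (2, 3, 2)); after release of (3, 0, 2) the pool is (5, 3, 4)
  run task-8 (needs (2, 2, 0), free (5, 3, 4)); after release of (1, 1, 2) the pool is (6, 4, 6)
  run task-7 (needs (1, 4, 4), free (6, 4, 6)); after release of (0, 1, 3) the pool is (6, 5, 9)
  run task-5 (needs (2, 5, 3), free (6, 5, 9)); after release of (0, 2, 0) the pool is (6, 7, 9)
  run task-2 (needs (1, 3, 6), free (6, 7, 9)); after release of (0, 1, 1) the pool is (6, 8, 10)
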